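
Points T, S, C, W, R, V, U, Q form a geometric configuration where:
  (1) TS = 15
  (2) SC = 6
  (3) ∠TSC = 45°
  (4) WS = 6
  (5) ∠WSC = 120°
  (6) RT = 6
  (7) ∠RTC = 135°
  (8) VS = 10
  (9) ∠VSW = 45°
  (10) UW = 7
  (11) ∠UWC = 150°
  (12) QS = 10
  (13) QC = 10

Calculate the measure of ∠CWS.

Step 1: By the law of cosines on triangle WSC: WC² = 6² + 6² − 2·6·6·cos(120°) = 108, so WC = 6·√3.
Step 2: By the inverse law of cosines on triangle CWS: cos(∠CWS) = ((6·√3)² + 6² − 6²) / (2·6·√3·6) = 108/124.71 = 0.866, so ∠CWS = 30°.

Therefore, the measure of angle ∠CWS = 30°.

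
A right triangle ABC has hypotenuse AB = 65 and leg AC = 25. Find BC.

By the Pythagorean theorem: BC^2 = AB^2 - AC^2
BC^2 = 65^2 - 25^2 = 4225 - 625 = 3600
BC = sqrt(3600) = 60

60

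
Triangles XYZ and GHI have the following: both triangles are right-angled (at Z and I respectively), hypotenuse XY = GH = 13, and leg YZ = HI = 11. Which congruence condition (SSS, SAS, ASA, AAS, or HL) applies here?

Consider the given information: both triangles are right-angled (at Z and I respectively), hypotenuse XY = GH = 13, and leg YZ = HI = 11
This is not SSS or ASA: SSS requires all three pairs of sides, but we don't have that. ASA requires two angles and the side between them.
The correct criterion is HL. The hypotenuse and one leg of two right triangles are equal (Hypotenuse-Leg).

HL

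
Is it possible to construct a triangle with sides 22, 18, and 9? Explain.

Sort the sides: 9, 18, 22.
It suffices to check that the sum of the two smallest exceeds the largest:
9 + 18 = 27 > 22. ✓
Yes, a valid triangle can be formed.

Yes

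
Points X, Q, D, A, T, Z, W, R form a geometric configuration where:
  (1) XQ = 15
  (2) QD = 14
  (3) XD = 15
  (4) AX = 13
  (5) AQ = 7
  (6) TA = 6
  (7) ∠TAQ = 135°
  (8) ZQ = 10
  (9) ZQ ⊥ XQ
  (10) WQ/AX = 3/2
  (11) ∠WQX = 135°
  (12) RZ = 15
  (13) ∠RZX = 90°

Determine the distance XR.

Step 1: By the law of cosines on triangle ZQX: ZX² = 10² + 15² − 2·10·15·cos(90°) = 325, so ZX = 5·√13.
Step 2: By the law of cosines on triangle XZR: XR² = (5·√13)² + 15² − 2·5·√13·15·cos(90°) = 550, so XR = 5·√22.

Therefore, the length of XR = 5·√22.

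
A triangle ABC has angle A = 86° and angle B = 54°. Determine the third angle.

By the triangle angle sum property, the three interior angles of any triangle add up to 180°.
We know angle A = 86° and angle B = 54°, so their sum is 140°.
Therefore angle C = 180° - 140° = 40°.

40 degrees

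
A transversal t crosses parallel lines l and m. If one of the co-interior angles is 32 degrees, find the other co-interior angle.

Co-interior angles sum to 180: 180 - 32 = 148 degrees.

148 degrees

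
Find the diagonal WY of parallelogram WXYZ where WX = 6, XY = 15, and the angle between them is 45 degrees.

The diagonal of a parallelogram can be found by treating two adjacent sides and the diagonal as a triangle.
Applying the law of cosines with sides 6, 15 and included angle 45°:
d^2 = 36 + 225 - 180*cos(45°) = 261 - 90*sqrt(2)
d = 3*sqrt(29 - 10*sqrt(2))

3*sqrt(29 - 10*sqrt(2))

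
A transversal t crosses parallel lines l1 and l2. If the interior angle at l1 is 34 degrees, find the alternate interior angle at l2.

Alternate interior angles formed by parallel lines and a transversal are equal.
The given angle is 34 degrees.
The alternate interior angle = 34 degrees.

34 degrees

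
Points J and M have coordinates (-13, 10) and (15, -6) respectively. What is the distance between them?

d = sqrt((15 - -13)^2 + (-6 - 10)^2)
d = sqrt(28^2 + -16^2)
d = sqrt(784 + 256)
d = sqrt(1040) = 4*sqrt(65)

4*sqrt(65)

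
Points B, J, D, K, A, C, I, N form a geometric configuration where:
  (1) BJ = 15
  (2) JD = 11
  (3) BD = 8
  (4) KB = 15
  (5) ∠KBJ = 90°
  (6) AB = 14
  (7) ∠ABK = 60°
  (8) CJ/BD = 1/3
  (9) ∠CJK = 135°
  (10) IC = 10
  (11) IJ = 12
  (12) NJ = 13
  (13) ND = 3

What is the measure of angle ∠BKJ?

Step 1: By the law of cosines on triangle KBJ: KJ² = 15² + 15² − 2·15·15·cos(90°) = 450, so KJ = 15·√2.
Step 2: By the inverse law of cosines on triangle BKJ: cos(∠BKJ) = (15² + (15·√2)² − 15²) / (2·15·15·√2) = 450/636.4 = 0.7071, so ∠BKJ = 45°.

Therefore, the measure of angle ∠BKJ = 45°.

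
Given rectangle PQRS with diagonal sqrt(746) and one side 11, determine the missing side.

The diagonal of a rectangle forms a right triangle with the two sides.
Rearranging the Pythagorean theorem: missing side = sqrt(d^2 - known^2).
= sqrt(746 - 121) = sqrt(625) = 25.

25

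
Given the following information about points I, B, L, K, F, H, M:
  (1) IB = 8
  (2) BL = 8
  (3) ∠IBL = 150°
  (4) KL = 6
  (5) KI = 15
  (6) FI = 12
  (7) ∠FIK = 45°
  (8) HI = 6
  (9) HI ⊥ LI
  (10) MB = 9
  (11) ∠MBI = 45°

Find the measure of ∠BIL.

Step 1: By the law of cosines on triangle IBL: IL² = 8² + 8² − 2·8·8·cos(150°) = 238.85, so IL ≈ 15.45.
Step 2: By the inverse law of cosines on triangle BIL: cos(∠BIL) = (8² + 15.45² − 8²) / (2·8·15.45) = 238.85/247.28 = 0.9659, so ∠BIL = 15°.

Therefore, the measure of angle ∠BIL = 15°.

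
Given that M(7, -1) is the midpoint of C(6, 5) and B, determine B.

Using the midpoint formula: M = ((x1 + x2)/2, (y1 + y2)/2)
We know M = (7, -1) and C = (6, 5)
For x: 7 = (6 + x2)/2, so x2 = 2*7 - 6 = 8
For y: -1 = (5 + y2)/2, so y2 = 2*-1 - 5 = -7
B = (8, -7)

(8, -7)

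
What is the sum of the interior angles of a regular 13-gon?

The sum of interior angles of an n-sided polygon is (n - 2) * 180.
For n = 13: (13 - 2) * 180 = 11 * 180 = 1980 degrees.

1980 degrees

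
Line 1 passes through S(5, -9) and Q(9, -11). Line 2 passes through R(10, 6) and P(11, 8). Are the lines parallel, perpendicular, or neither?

Slope of line 1: m1 = (-11 - -9)/(9 - 5) = -2/4 = -1/2
Slope of line 2: m2 = (8 - 6)/(11 - 10) = 2/1 = 2
m1 * m2 = (-1/2) * (2) = -1 = -1, so the lines are perpendicular.

Perpendicular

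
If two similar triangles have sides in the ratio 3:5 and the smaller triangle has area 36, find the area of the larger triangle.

The ratio of areas of similar triangles = (side ratio)^2.
Side ratio = 3:5, so area ratio = 9:25.
Area of the larger triangle / Area of the smaller triangle = 25/9
Area of the larger triangle = 36 * 25/9 = 100

100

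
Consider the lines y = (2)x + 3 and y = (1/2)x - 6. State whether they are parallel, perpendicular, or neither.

Slope of line 1: m1 = 2
Slope of line 2: m2 = 1/2
m1 != m2 (2 != 1/2), so not parallel.
m1 * m2 = (2) * (1/2) = 1 != -1, so not perpendicular.
The lines are neither parallel nor perpendicular.

Neither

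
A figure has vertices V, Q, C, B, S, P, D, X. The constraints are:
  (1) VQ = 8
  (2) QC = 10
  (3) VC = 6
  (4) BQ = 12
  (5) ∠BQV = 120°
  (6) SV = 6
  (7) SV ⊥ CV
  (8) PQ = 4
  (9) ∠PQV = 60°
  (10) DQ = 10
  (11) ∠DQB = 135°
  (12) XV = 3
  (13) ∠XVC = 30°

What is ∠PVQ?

Step 1: By the law of cosines on triangle VQP: VP² = 8² + 4² − 2·8·4·cos(60°) = 48, so VP = 4·√3.
Step 2: By the inverse law of cosines on triangle PVQ: cos(∠PVQ) = ((4·√3)² + 8² − 4²) / (2·4·√3·8) = 96/110.85 = 0.866, so ∠PVQ = 30°.

Therefore, the measure of angle ∠PVQ = 30°.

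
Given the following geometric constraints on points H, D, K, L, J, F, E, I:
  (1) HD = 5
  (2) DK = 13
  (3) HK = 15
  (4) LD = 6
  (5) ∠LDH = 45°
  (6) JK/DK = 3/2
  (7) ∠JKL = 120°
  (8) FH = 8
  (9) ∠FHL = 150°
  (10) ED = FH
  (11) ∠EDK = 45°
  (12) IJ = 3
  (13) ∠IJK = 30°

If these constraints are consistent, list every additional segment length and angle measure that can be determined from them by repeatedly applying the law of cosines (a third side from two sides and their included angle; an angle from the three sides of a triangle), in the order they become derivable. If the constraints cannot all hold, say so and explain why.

The constraints are consistent. Derivable facts, in order:
After 1 step:
- HL ≈ 4.31
- KE ≈ 9.27
- KI ≈ 16.97
- ∠DHK = 57.32°
- ∠DKH = 18.89°
- ∠HDK = 103.8°
After 2 steps:
- LF ≈ 11.93
- ∠DEK = 97.39°
- ∠DHL = 79.88°
- ∠DKE = 37.61°
- ∠DLH = 55.12°
- ∠IKJ = 5.07°
- ∠JIK = 144.93°
After 3 steps:
- ∠FLH = 19.59°
- ∠HFL = 10.41°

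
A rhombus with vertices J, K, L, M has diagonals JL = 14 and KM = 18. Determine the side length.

The diagonals of a rhombus bisect each other at right angles.
Half-diagonals: 14/2 = 7 and 18/2 = 9
side = sqrt(7^2 + 9^2)
side = sqrt(49 + 81)
side = sqrt(130)

sqrt(130)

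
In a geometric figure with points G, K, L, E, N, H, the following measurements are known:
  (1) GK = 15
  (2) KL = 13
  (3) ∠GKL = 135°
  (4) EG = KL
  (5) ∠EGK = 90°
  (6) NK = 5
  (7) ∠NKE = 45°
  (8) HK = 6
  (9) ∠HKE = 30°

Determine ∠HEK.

From the given relations: EG = KL = 13.
Step 1: By the law of cosines on triangle EGK: EK² = 13² + 15² − 2·13·15·cos(90°) = 394, so EK ≈ 19.85.
Step 2: By the law of cosines on triangle EKH: EH² = 19.85² + 6² − 2·19.85·6·cos(30°) = 223.72, so EH ≈ 14.96.
Step 3: By the inverse law of cosines on triangle HEK: cos(∠HEK) = (14.96² + 19.85² − 6²) / (2·14.96·19.85) = 581.72/593.78 = 0.9797, so ∠HEK = 11.57°.

Therefore, the measure of angle ∠HEK = 11.57°.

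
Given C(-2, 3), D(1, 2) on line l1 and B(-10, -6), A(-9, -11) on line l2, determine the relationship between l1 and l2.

Slope of line 1: m1 = (2 - 3)/(1 - -2) = -1/3 = -1/3
Slope of line 2: m2 = (-11 - -6)/(-9 - -10) = -5/1 = -5
m1 != m2 (-1/3 != -5), so not parallel.
m1 * m2 = (-1/3) * (-5) = 5/3 != -1, so not perpendicular.
The lines are neither parallel nor perpendicular.

Neither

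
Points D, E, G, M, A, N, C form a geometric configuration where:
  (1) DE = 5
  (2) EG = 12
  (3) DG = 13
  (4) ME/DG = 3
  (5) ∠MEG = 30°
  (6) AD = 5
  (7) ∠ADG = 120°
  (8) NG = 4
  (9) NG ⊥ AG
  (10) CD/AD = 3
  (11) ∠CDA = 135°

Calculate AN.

Step 1: By the law of cosines on triangle GDA: GA² = 13² + 5² − 2·13·5·cos(120°) = 259, so GA ≈ 16.09.
Step 2: By the law of cosines on triangle AGN: AN² = 16.09² + 4² − 2·16.09·4·cos(90°) = 275, so AN = 5·√11.

Therefore, the length of AN = 5·√11.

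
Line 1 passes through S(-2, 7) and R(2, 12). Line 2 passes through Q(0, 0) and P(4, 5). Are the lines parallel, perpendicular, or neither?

Slope of line 1: m1 = (12 - 7)/(2 - -2) = 5/4 = 5/4
Slope of line 2: m2 = (5 - 0)/(4 - 0) = 5/4 = 5/4
m1 = m2, so the lines are parallel.

Parallel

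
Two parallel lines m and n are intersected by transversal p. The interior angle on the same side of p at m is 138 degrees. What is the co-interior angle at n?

Co-interior angles (same-side interior) formed by parallel lines and a transversal are supplementary (sum to 180 degrees).
The given angle is 138 degrees.
The co-interior angle = 180 - 138 = 42 degrees.

42 degrees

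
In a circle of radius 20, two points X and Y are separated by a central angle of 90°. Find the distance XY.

Drop a perpendicular from the center to the chord, bisecting both the chord and the central angle.
Each half-chord = r sin(θ/2) = 20 sin(45°).
The full chord = 2 × 20 × sin(45°) = 20*sqrt(2).

20*sqrt(2)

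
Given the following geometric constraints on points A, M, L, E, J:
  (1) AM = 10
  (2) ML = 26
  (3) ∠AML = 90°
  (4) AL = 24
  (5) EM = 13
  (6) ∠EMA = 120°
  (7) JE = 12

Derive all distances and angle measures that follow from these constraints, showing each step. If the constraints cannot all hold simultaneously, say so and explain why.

These constraints are not satisfiable: (1), (2) and (4) fix all three sides of triangle AML, so by the law of cosines cos(∠AML) = (10² + 26² − 24²) / (2·10·26) = 0.3846, i.e. ∠AML ≈ 67.38°, which contradicts (3) ∠AML = 90°. No planar figure meets all of them, so nothing further can be derived.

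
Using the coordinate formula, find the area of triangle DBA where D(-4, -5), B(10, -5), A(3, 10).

The Shoelace formula computes the area from vertex coordinates by summing cross products.
For vertices (-4,-5), (10,-5), (3,10):
Signed sum = -4*-5 - 10*-5 + 10*10 - 3*-5 + 3*-5 - -4*10
= 70 + 115 + 25 = 210
Area = (1/2)|210| = 105.

105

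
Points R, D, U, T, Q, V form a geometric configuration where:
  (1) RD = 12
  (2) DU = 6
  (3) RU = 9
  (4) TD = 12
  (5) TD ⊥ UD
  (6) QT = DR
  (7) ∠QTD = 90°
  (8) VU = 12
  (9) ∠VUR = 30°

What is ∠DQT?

From the given relations: QT = DR = 12.
Step 1: By the law of cosines on triangle QTD: QD² = 12² + 12² − 2·12·12·cos(90°) = 288, so QD = 12·√2.
Step 2: By the inverse law of cosines on triangle DQT: cos(∠DQT) = ((12·√2)² + 12² − 12²) / (2·12·√2·12) = 288/407.29 = 0.7071, so ∠DQT = 45°.

Therefore, the measure of angle ∠DQT = 45°.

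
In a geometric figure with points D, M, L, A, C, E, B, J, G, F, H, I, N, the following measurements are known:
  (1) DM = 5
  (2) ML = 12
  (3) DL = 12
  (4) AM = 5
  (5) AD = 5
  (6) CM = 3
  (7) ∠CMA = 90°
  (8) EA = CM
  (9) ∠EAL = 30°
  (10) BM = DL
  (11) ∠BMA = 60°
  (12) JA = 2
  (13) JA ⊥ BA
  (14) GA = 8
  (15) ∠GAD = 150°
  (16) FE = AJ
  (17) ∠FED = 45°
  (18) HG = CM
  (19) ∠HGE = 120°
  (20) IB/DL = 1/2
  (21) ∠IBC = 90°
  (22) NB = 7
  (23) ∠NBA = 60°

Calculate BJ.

From the given relations: BM = DL = 12.
Step 1: By the law of cosines on triangle BMA: BA² = 12² + 5² − 2·12·5·cos(60°) = 109, so BA = √109.
Step 2: By the law of cosines on triangle BAJ: BJ² = √109² + 2² − 2·√109·2·cos(90°) = 113, so BJ = √113.

Therefore, the length of BJ = √113.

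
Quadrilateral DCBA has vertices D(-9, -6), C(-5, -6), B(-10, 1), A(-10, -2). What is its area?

The Shoelace formula works by pairing each vertex with the next (cycling back to the first).
For each pair, compute x_i*y_(i+1) - x_(i+1)*y_i:
  (-9*-6 - -5*-6) = 24
  (-5*1 - -10*-6) = -65
  (-10*-2 - -10*1) = 30
  (-10*-6 - -9*-2) = 42
Taking half the absolute value of the total: Area = (1/2)(31) = 31/2.

31/2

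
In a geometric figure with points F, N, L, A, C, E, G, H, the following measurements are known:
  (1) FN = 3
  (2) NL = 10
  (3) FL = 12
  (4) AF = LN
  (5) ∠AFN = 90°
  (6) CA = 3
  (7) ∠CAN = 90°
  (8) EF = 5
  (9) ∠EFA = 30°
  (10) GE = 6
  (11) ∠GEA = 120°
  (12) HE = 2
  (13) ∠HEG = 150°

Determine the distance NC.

From the given relations: AF = LN = 10.
Step 1: By the law of cosines on triangle NFA: NA² = 3² + 10² − 2·3·10·cos(90°) = 109, so NA = √109.
Step 2: By the law of cosines on triangle NAC: NC² = √109² + 3² − 2·√109·3·cos(90°) = 118, so NC = √118.

Therefore, the length of NC = √118.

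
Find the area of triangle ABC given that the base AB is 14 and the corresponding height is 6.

Area = (1/2)(14)(6) = 42

42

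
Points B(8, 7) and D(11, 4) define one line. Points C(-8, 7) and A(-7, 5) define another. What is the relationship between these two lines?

Slope of line 1: m1 = (4 - 7)/(11 - 8) = -3/3 = -1
Slope of line 2: m2 = (5 - 7)/(-7 - -8) = -2/1 = -2
m1 != m2 (-1 != -2), so not parallel.
m1 * m2 = (-1) * (-2) = 2 != -1, so not perpendicular.
The lines are neither parallel nor perpendicular.

Neither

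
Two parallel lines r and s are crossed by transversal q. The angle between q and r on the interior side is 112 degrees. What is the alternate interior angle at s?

Alternate interior angles are equal: 112 degrees.

112 degrees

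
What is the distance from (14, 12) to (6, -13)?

d = sqrt((6 - 14)^2 + (-13 - 12)^2)
d = sqrt(-8^2 + -25^2)
d = sqrt(64 + 625)
d = sqrt(689)

sqrt(689)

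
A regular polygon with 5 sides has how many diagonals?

The number of diagonals in an n-gon is n(n - 3)/2.
For n = 5: 5(5 - 3)/2 = 5 × 2 / 2 = 5.

5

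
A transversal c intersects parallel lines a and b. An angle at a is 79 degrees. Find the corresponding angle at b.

Corresponding angles are equal: 79 degrees.

79 degrees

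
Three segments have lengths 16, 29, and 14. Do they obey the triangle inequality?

For three segments to close into a triangle, no single side can be as long as the other two combined.
The longest side is 29, and 14 + 16 = 30 > 29.
A triangle can be formed.

Yes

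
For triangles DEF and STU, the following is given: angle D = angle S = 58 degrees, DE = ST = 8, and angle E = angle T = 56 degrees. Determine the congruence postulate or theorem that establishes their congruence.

The given information matches ASA: Two pairs of corresponding angles and the included side are equal (Angle-Side-Angle).

ASA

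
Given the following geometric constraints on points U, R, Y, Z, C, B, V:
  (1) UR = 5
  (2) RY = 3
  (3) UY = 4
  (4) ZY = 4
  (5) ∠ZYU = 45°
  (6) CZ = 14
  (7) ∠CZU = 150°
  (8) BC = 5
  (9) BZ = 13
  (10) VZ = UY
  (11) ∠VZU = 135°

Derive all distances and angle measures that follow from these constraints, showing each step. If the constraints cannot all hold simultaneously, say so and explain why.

The constraints are consistent.

From the given relations:
  VZ = UY = 4

Step 1: From UY = 4, YZ = 4, and ∠UYZ = 45°, by the law of cosines:
  UZ² = UY² + YZ² - 2·UY·YZ·cos(45°) = 16 + 16 - 22.63 = 9.373
  UZ ≈ 3.06

Step 2: From UR = 5, UY = 4, RY = 3, by the inverse law of cosines:
  cos(∠RUY) = (UR² + UY² - RY²) / (2·UR·UY)
  ∠RUY = 36.87°

Step 3: From RU = 5, RY = 3, UY = 4, by the inverse law of cosines:
  cos(∠URY) = (RU² + RY² - UY²) / (2·RU·RY)
  ∠URY = 53.13°

Step 4: From YR = 3, YU = 4, RU = 5, by the inverse law of cosines:
  cos(∠RYU) = (YR² + YU² - RU²) / (2·YR·YU)
  ∠RYU = 90°

Step 5: From ZB = 13, ZC = 14, BC = 5, by the inverse law of cosines:
  cos(∠BZC) = (ZB² + ZC² - BC²) / (2·ZB·ZC)
  ∠BZC = 20.92°

Step 6: From CB = 5, CZ = 14, BZ = 13, by the inverse law of cosines:
  cos(∠BCZ) = (CB² + CZ² - BZ²) / (2·CB·CZ)
  ∠BCZ = 68.2°

Step 7: From BC = 5, BZ = 13, CZ = 14, by the inverse law of cosines:
  cos(∠CBZ) = (BC² + BZ² - CZ²) / (2·BC·BZ)
  ∠CBZ = 90.88°

Step 8: From UZ = 3.06, ZC = 14, and ∠UZC = 150°, by the law of cosines:
  UC² = UZ² + ZC² - 2·UZ·ZC·cos(150°) = 9.373 + 196 + 74.24 = 279.6
  UC ≈ 16.72

Step 9: From UZ = 3.06, ZV = 4, and ∠UZV = 135°, by the law of cosines:
  UV² = UZ² + ZV² - 2·UZ·ZV·cos(135°) = 9.373 + 16 + 17.32 = 42.69
  UV ≈ 6.53

Step 10: From UY = 4, UZ = 3.06, YZ = 4, by the inverse law of cosines:
  cos(∠YUZ) = (UY² + UZ² - YZ²) / (2·UY·UZ)
  ∠YUZ = 67.5°

Step 11: From ZU = 3.06, ZY = 4, UY = 4, by the inverse law of cosines:
  cos(∠UZY) = (ZU² + ZY² - UY²) / (2·ZU·ZY)
  ∠UZY = 67.5°

Step 12: From UC = 16.72, UZ = 3.06, CZ = 14, by the inverse law of cosines:
  cos(∠CUZ) = (UC² + UZ² - CZ²) / (2·UC·UZ)
  ∠CUZ = 24.75°

Step 13: From UV = 6.53, UZ = 3.06, VZ = 4, by the inverse law of cosines:
  cos(∠VUZ) = (UV² + UZ² - VZ²) / (2·UV·UZ)
  ∠VUZ = 25.65°

Step 14: From CU = 16.72, CZ = 14, UZ = 3.06, by the inverse law of cosines:
  cos(∠UCZ) = (CU² + CZ² - UZ²) / (2·CU·CZ)
  ∠UCZ = 5.25°

Step 15: From VU = 6.53, VZ = 4, UZ = 3.06, by the inverse law of cosines:
  cos(∠UVZ) = (VU² + VZ² - UZ²) / (2·VU·VZ)
  ∠UVZ = 19.35°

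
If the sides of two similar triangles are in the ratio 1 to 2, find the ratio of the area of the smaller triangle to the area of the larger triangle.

Area scales with the square of linear dimensions. If every length is multiplied by 1/2, then the area is multiplied by (1/2)^2 = 1/4.
The area ratio is 1:4.

1:4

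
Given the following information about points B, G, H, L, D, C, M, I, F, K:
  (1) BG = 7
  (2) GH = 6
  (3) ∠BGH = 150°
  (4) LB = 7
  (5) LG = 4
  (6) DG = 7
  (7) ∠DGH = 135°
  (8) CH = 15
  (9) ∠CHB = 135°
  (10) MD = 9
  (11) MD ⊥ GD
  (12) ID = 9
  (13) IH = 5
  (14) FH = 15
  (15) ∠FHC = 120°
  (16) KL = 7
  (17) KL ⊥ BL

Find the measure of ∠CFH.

Step 1: By the law of cosines on triangle FHC: FC² = 15² + 15² − 2·15·15·cos(120°) = 675, so FC = 15·√3.
Step 2: By the inverse law of cosines on triangle CFH: cos(∠CFH) = ((15·√3)² + 15² − 15²) / (2·15·√3·15) = 675/779.42 = 0.866, so ∠CFH = 30°.

Therefore, the measure of angle ∠CFH = 30°.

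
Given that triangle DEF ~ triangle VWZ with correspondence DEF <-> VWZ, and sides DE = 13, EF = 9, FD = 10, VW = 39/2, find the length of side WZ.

Similar triangles have proportional sides. Setting up the proportion:
VW / DE = WZ / EF
39/2 / 13 = WZ / 9
WZ = 9 * 39/2 / 13 = 27/2.

27/2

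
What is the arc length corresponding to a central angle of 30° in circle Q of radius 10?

Arc length = 2π(10)(1/12) = 5*pi/3

5*pi/3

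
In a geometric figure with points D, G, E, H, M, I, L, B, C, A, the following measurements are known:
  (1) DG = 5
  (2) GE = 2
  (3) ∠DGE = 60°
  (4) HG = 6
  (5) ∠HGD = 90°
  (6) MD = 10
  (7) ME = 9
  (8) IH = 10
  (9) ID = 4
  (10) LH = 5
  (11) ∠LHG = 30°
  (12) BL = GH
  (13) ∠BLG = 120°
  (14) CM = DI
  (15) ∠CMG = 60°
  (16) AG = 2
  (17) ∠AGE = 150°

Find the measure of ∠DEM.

Step 1: By the law of cosines on triangle EGD: ED² = 2² + 5² − 2·2·5·cos(60°) = 19, so ED = √19.
Step 2: By the inverse law of cosines on triangle DEM: cos(∠DEM) = (√19² + 9² − 10²) / (2·√19·9) = 0/78.46 = 0, so ∠DEM = 90°.

Therefore, the measure of angle ∠DEM = 90°.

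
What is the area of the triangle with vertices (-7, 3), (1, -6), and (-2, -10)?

Shoelace: Area = (1/2)|-7(-6--10) + 1(-10-3) + -2(3--6)| = (1/2)(59) = 59/2

59/2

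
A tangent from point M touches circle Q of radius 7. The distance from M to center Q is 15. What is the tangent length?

The tangent, radius, and line from the external point to the center form a right triangle.
The right angle is where the tangent meets the radius.
By the Pythagorean theorem: tangent² + 7² = 15²
tangent² = 225 - 49 = 176
tangent = 4*sqrt(11)

4*sqrt(11)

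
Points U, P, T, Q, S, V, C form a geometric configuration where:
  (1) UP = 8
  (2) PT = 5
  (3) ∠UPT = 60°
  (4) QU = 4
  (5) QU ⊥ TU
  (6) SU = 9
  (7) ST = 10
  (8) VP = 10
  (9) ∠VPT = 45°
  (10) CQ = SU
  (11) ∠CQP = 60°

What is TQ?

Step 1: By the law of cosines on triangle UPT: UT² = 8² + 5² − 2·8·5·cos(60°) = 49, so UT = 7.
Step 2: By the law of cosines on triangle TUQ: TQ² = 7² + 4² − 2·7·4·cos(90°) = 65, so TQ = √65.

Therefore, the length of TQ = √65.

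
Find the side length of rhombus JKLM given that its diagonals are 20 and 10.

The diagonals of a rhombus bisect each other at right angles.
Half-diagonals: 20/2 = 10 and 10/2 = 5
side = sqrt(10^2 + 5^2)
side = sqrt(100 + 25)
side = sqrt(125) = 5*sqrt(5)

5*sqrt(5)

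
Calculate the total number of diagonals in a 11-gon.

The number of diagonals in an n-gon is n(n - 3)/2.
For n = 11: 11(11 - 3)/2 = 11 × 8 / 2 = 44.

44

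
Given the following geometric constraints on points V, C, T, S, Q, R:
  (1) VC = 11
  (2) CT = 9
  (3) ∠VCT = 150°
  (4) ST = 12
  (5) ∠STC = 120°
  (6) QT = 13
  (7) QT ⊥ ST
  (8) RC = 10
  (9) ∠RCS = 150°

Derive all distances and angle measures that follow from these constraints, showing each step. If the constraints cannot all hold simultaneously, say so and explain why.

The constraints are consistent.

Step 1: From VC = 11, CT = 9, and ∠VCT = 150°, by the law of cosines:
  VT² = VC² + CT² - 2·VC·CT·cos(150°) = 121 + 81 + 171.5 = 373.5
  VT ≈ 19.33

Step 2: From CT = 9, TS = 12, and ∠CTS = 120°, by the law of cosines:
  CS² = CT² + TS² - 2·CT·TS·cos(120°) = 81 + 144 + 108 = 333
  CS = 3·√37

Step 3: From ST = 12, TQ = 13, and ∠STQ = 90°, by the law of cosines:
  SQ² = ST² + TQ² - 2·ST·TQ·cos(90°) = 144 + 169 - 0 = 313
  SQ ≈ 17.69

Step 4: From SC = 3·√37, CR = 10, and ∠SCR = 150°, by the law of cosines:
  SR² = SC² + CR² - 2·SC·CR·cos(150°) = 333 + 100 + 316.1 = 749.1
  SR ≈ 27.37

Step 5: From VC = 11, VT = 19.33, CT = 9, by the inverse law of cosines:
  cos(∠CVT) = (VC² + VT² - CT²) / (2·VC·VT)
  ∠CVT = 13.47°

Step 6: From CS = 3·√37, CT = 9, ST = 12, by the inverse law of cosines:
  cos(∠SCT) = (CS² + CT² - ST²) / (2·CS·CT)
  ∠SCT = 34.72°

Step 7: From TC = 9, TV = 19.33, CV = 11, by the inverse law of cosines:
  cos(∠CTV) = (TC² + TV² - CV²) / (2·TC·TV)
  ∠CTV = 16.53°

Step 8: From SC = 3·√37, ST = 12, CT = 9, by the inverse law of cosines:
  cos(∠CST) = (SC² + ST² - CT²) / (2·SC·ST)
  ∠CST = 25.28°

Step 9: From SQ = 17.69, ST = 12, QT = 13, by the inverse law of cosines:
  cos(∠QST) = (SQ² + ST² - QT²) / (2·SQ·ST)
  ∠QST = 47.29°

Step 10: From QS = 17.69, QT = 13, ST = 12, by the inverse law of cosines:
  cos(∠SQT) = (QS² + QT² - ST²) / (2·QS·QT)
  ∠SQT = 42.71°

Step 11: From SC = 3·√37, SR = 27.37, CR = 10, by the inverse law of cosines:
  cos(∠CSR) = (SC² + SR² - CR²) / (2·SC·SR)
  ∠CSR = 10.53°

Step 12: From RC = 10, RS = 27.37, CS = 3·√37, by the inverse law of cosines:
  cos(∠CRS) = (RC² + RS² - CS²) / (2·RC·RS)
  ∠CRS = 19.47°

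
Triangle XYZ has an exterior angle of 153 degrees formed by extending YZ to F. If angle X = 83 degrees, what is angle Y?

The exterior angle theorem states that an exterior angle equals the sum of the two non-adjacent interior angles.
So 153 = 83 + angle Y, which gives angle Y = 153 - 83 = 70 degrees.

70 degrees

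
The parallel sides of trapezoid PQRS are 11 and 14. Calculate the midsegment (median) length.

The midsegment (median) of a trapezoid connects the midpoints of the non-parallel sides.
Its length is the average of the two bases: (11 + 14) / 2 = 25/2.

25/2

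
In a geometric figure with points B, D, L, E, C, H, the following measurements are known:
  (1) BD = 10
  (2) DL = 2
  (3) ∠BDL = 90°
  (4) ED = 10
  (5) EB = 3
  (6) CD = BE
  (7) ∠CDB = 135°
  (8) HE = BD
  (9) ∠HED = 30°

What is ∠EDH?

From the given relations: HE = BD = 10.
Step 1: By the law of cosines on triangle DEH: DH² = 10² + 10² − 2·10·10·cos(30°) = 26.79, so DH ≈ 5.18.
Step 2: By the inverse law of cosines on triangle EDH: cos(∠EDH) = (10² + 5.18² − 10²) / (2·10·5.18) = 26.79/103.53 = 0.2588, so ∠EDH = 75°.

Therefore, the measure of angle ∠EDH = 75°.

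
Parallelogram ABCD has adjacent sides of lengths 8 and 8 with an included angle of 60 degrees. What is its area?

Area = 8 * 8 * sin(60°) = 64 * sqrt(3)/2 = 32*sqrt(3)

32*sqrt(3)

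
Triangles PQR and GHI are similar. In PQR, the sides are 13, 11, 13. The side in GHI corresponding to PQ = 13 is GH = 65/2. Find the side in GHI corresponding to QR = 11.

Similar triangles have proportional sides. Setting up the proportion:
GH / PQ = HI / QR
65/2 / 13 = HI / 11
HI = 11 * 65/2 / 13 = 55/2.

55/2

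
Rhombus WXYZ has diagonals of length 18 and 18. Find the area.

The diagonals of a rhombus divide it into four right triangles.
Each triangle has legs 18/ 2 = 9 and 18/2 = 9, so each has area (1/2)*9*9 = 81/2.
Four such triangles give total area = (d1 * d2) / 2 = 162.

162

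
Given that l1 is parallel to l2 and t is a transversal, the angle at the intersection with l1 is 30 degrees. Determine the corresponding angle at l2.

When a transversal crosses parallel lines, angles in the same position at each intersection are called corresponding angles.
These are always equal, so the answer is 30 degrees.

30 degrees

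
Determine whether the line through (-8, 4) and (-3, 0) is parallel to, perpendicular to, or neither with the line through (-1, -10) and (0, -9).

Slope of line 1: m1 = (0 - 4)/(-3 - -8) = -4/5 = -4/5
Slope of line 2: m2 = (-9 - -10)/(0 - -1) = 1/1 = 1
m1 != m2 and m1*m2 = -4/5 != -1. Neither.

Neither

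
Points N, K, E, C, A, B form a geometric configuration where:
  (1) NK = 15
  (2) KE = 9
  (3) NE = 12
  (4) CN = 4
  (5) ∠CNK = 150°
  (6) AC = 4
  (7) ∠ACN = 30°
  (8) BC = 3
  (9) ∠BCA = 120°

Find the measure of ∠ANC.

Step 1: By the law of cosines on triangle NCA: NA² = 4² + 4² − 2·4·4·cos(30°) = 4.29, so NA ≈ 2.07.
Step 2: By the inverse law of cosines on triangle ANC: cos(∠ANC) = (2.07² + 4² − 4²) / (2·2.07·4) = 4.29/16.56 = 0.2588, so ∠ANC = 75°.

Therefore, the measure of angle ∠ANC = 75°.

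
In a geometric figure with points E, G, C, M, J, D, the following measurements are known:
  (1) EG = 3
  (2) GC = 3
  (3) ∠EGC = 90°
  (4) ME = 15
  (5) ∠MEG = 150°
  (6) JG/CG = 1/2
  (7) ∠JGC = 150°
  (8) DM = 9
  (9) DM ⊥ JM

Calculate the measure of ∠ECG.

Step 1: By the law of cosines on triangle CGE: CE² = 3² + 3² − 2·3·3·cos(90°) = 18, so CE = 3·√2.
Step 2: By the inverse law of cosines on triangle ECG: cos(∠ECG) = ((3·√2)² + 3² − 3²) / (2·3·√2·3) = 18/25.46 = 0.7071, so ∠ECG = 45°.

Therefore, the measure of angle ∠ECG = 45°.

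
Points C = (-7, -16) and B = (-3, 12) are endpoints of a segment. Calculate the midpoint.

The midpoint is the average of the coordinates:
x: (-7 + -3)/2 = -5
y: (-16 + 12)/2 = -2
Midpoint = (-5, -2)

(-5, -2)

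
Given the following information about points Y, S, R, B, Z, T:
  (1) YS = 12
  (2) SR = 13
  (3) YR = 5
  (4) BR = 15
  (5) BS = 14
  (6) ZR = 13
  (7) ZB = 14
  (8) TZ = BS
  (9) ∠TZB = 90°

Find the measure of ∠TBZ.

From the given relations: TZ = BS = 14.
Step 1: By the law of cosines on triangle BZT: BT² = 14² + 14² − 2·14·14·cos(90°) = 392, so BT = 14·√2.
Step 2: By the inverse law of cosines on triangle TBZ: cos(∠TBZ) = ((14·√2)² + 14² − 14²) / (2·14·√2·14) = 392/554.37 = 0.7071, so ∠TBZ = 45°.

Therefore, the measure of angle ∠TBZ = 45°.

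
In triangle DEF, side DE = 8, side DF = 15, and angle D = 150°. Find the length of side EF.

By the law of cosines: EF^2 = DE^2 + DF^2 - 2*DE*DF*cos(D)
EF^2 = 8^2 + 15^2 - 2*8*15*cos(150°)
EF^2 = 64 + 225 - 240*(-sqrt(3)/2)
EF^2 = 120*sqrt(3) + 289
EF = sqrt(120*sqrt(3) + 289)

sqrt(120*sqrt(3) + 289)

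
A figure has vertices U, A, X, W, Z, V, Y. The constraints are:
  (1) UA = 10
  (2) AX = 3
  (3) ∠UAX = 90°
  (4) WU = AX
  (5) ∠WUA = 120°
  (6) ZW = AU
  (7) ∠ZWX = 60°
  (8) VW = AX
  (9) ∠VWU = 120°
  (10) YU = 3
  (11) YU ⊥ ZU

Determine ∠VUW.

From the given relations: WU = AX = 3; VW = AX = 3.
Step 1: By the law of cosines on triangle UWV: UV² = 3² + 3² − 2·3·3·cos(120°) = 27, so UV = 3·√3.
Step 2: By the inverse law of cosines on triangle VUW: cos(∠VUW) = ((3·√3)² + 3² − 3²) / (2·3·√3·3) = 27/31.18 = 0.866, so ∠VUW = 30°.

Therefore, the measure of angle ∠VUW = 30°.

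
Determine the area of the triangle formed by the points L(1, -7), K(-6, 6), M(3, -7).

Shoelace: Area = (1/2)|1(6--7) + -6(-7--7) + 3(-7-6)| = (1/2)(26) = 13

13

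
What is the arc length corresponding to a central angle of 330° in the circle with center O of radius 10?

Arc length = 2πr × θ/360
= 2π × 10 × 11/12
= 55*pi/3

55*pi/3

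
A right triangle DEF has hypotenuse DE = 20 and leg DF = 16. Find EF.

By the Pythagorean theorem: EF^2 = DE^2 - DF^2
EF^2 = 20^2 - 16^2 = 400 - 256 = 144
EF = sqrt(144) = 12

12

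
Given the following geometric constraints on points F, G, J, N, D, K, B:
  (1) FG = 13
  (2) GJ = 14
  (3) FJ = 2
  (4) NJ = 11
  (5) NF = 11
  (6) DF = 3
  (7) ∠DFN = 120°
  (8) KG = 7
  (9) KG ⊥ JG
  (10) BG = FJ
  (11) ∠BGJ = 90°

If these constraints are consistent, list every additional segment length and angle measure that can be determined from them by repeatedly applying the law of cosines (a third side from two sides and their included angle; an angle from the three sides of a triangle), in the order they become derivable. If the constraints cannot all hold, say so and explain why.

The constraints are consistent. Derivable facts, in order:
After 1 step:
- JB = 10·√2
- JK = 7·√5
- ND = √163
- ∠FGJ = 7.36°
- ∠FJG = 56.39°
- ∠FJN = 84.78°
- ∠FNJ = 10.43°
- ∠GFJ = 116.25°
- ∠JFN = 84.78°
After 2 steps:
- ∠BJG = 8.13°
- ∠DNF = 11.74°
- ∠FDN = 48.26°
- ∠GBJ = 81.87°
- ∠GJK = 26.57°
- ∠GKJ = 63.43°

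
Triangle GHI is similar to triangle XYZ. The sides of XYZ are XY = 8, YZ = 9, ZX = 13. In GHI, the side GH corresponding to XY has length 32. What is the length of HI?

Since the triangles are similar, the ratio of corresponding sides is constant.
Scale factor k = GH / XY = 32 / 8 = 4
HI = k * YZ = 4 * 9 = 36

36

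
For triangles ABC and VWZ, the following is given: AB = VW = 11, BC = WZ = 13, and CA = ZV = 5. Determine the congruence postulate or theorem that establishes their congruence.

The given information provides:
AB = VW = 11, BC = WZ = 13, and CA = ZV = 5
This matches the SSS congruence theorem.
All three pairs of corresponding sides are equal (Side-Side-Side).

SSS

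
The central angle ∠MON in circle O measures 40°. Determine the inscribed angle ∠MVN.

By the inscribed angle theorem, the inscribed angle is half the central angle.
Inscribed angle = 40° / 2 = 20°

20°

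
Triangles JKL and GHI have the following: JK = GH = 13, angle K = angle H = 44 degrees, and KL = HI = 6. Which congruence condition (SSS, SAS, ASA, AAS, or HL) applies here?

The given information matches SAS: Two pairs of corresponding sides and the included angle are equal (Side-Angle-Side).

SAS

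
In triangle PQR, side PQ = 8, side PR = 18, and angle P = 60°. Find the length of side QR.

Law of cosines: QR^2 = 8^2 + 18^2 - 2(8)(18)cos(60°) = 244, so QR = 2*sqrt(61).

2*sqrt(61)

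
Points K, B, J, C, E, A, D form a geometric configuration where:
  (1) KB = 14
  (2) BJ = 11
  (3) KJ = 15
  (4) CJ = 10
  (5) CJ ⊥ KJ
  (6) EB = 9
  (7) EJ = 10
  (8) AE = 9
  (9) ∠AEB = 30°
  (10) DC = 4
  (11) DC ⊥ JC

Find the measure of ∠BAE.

Step 1: By the law of cosines on triangle AEB: AB² = 9² + 9² − 2·9·9·cos(30°) = 21.7, so AB ≈ 4.66.
Step 2: By the inverse law of cosines on triangle BAE: cos(∠BAE) = (4.66² + 9² − 9²) / (2·4.66·9) = 21.7/83.86 = 0.2588, so ∠BAE = 75°.

Therefore, the measure of angle ∠BAE = 75°.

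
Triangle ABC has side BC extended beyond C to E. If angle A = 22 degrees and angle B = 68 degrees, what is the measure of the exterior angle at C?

The interior angle at C is 180 - 22 - 68 = 90 degrees.
The exterior angle and interior angle at C are supplementary:
Exterior angle = 180 - 90 = 90 degrees.

90 degrees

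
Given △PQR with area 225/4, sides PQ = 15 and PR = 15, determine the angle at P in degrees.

Area = (1/2) * a * b * sin(C)
sin(C) = 2 * Area / (a * b)
sin(C) = 2 * 225/4 / (15 * 15)
sin(C) = 1/2
C = arcsin(1/2) = 30°
Since sin(180° - C) = sin(C), the obtuse angle 150° gives the same area, so C = 30° or C = 150°.

30° or 150°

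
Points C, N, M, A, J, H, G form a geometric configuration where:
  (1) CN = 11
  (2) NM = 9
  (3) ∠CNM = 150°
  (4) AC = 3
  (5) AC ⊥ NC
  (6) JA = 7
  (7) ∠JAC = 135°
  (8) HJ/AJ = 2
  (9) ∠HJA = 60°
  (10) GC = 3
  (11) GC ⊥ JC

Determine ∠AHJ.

From the given relations: HJ = 2·AJ = 2·7 = 14.
Step 1: By the law of cosines on triangle HJA: HA² = 14² + 7² − 2·14·7·cos(60°) = 147, so HA = 7·√3.
Step 2: By the inverse law of cosines on triangle AHJ: cos(∠AHJ) = ((7·√3)² + 14² − 7²) / (2·7·√3·14) = 294/339.48 = 0.866, so ∠AHJ = 30°.

Therefore, the measure of angle ∠AHJ = 30°.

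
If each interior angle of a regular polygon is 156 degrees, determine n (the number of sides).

Each interior angle of a regular n-gon is (n - 2) * 180 / n.
Setting this equal to 156:
(n - 2) * 180 / n = 156
Each exterior angle = 180 - 156 = 24 degrees.
Since exterior angles sum to 360: n = 360 / 24 = 15.

15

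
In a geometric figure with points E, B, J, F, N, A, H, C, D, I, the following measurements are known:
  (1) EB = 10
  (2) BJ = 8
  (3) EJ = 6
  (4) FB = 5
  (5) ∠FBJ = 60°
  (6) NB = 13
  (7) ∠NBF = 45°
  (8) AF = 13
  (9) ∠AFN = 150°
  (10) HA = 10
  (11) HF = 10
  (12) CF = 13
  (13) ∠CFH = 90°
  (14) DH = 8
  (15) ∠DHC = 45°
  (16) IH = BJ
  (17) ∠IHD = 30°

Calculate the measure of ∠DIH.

From the given relations: IH = BJ = 8.
Step 1: By the law of cosines on triangle IHD: ID² = 8² + 8² − 2·8·8·cos(30°) = 17.15, so ID ≈ 4.14.
Step 2: By the inverse law of cosines on triangle DIH: cos(∠DIH) = (4.14² + 8² − 8²) / (2·4.14·8) = 17.15/66.26 = 0.2588, so ∠DIH = 75°.

Therefore, the measure of angle ∠DIH = 75°.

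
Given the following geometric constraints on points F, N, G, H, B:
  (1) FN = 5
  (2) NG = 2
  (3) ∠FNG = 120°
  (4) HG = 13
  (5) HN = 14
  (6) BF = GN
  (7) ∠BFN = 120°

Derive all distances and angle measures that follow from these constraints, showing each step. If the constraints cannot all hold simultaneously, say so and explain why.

The constraints are consistent.

From the given relations:
  BF = GN = 2

Step 1: From FN = 5, NG = 2, and ∠FNG = 120°, by the law of cosines:
  FG² = FN² + NG² - 2·FN·NG·cos(120°) = 25 + 4 + 10 = 39
  FG = √39

Step 2: From NF = 5, FB = 2, and ∠NFB = 120°, by the law of cosines:
  NB² = NF² + FB² - 2·NF·FB·cos(120°) = 25 + 4 + 10 = 39
  NB = √39

Step 3: From NG = 2, NH = 14, GH = 13, by the inverse law of cosines:
  cos(∠GNH) = (NG² + NH² - GH²) / (2·NG·NH)
  ∠GNH = 56.39°

Step 4: From GH = 13, GN = 2, HN = 14, by the inverse law of cosines:
  cos(∠HGN) = (GH² + GN² - HN²) / (2·GH·GN)
  ∠HGN = 116.25°

Step 5: From HG = 13, HN = 14, GN = 2, by the inverse law of cosines:
  cos(∠GHN) = (HG² + HN² - GN²) / (2·HG·HN)
  ∠GHN = 7.36°

Step 6: From FG = √39, FN = 5, GN = 2, by the inverse law of cosines:
  cos(∠GFN) = (FG² + FN² - GN²) / (2·FG·FN)
  ∠GFN = 16.1°

Step 7: From NB = √39, NF = 5, BF = 2, by the inverse law of cosines:
  cos(∠BNF) = (NB² + NF² - BF²) / (2·NB·NF)
  ∠BNF = 16.1°

Step 8: From GF = √39, GN = 2, FN = 5, by the inverse law of cosines:
  cos(∠FGN) = (GF² + GN² - FN²) / (2·GF·GN)
  ∠FGN = 43.9°

Step 9: From BF = 2, BN = √39, FN = 5, by the inverse law of cosines:
  cos(∠FBN) = (BF² + BN² - FN²) / (2·BF·BN)
  ∠FBN = 43.9°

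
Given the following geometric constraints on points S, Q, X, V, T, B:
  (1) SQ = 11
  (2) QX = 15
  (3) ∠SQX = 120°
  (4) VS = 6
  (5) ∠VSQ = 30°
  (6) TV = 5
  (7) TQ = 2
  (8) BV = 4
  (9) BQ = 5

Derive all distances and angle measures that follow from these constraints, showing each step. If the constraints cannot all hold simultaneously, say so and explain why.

The constraints are consistent.

Step 1: From SQ = 11, QX = 15, and ∠SQX = 120°, by the law of cosines:
  SX² = SQ² + QX² - 2·SQ·QX·cos(120°) = 121 + 225 + 165 = 511
  SX ≈ 22.61

Step 2: From QS = 11, SV = 6, and ∠QSV = 30°, by the law of cosines:
  QV² = QS² + SV² - 2·QS·SV·cos(30°) = 121 + 36 - 114.3 = 42.68
  QV ≈ 6.53

Step 3: From SQ = 11, SX = 22.61, QX = 15, by the inverse law of cosines:
  cos(∠QSX) = (SQ² + SX² - QX²) / (2·SQ·SX)
  ∠QSX = 35.08°

Step 4: From QB = 5, QV = 6.53, BV = 4, by the inverse law of cosines:
  cos(∠BQV) = (QB² + QV² - BV²) / (2·QB·QV)
  ∠BQV = 37.71°

Step 5: From QS = 11, QV = 6.53, SV = 6, by the inverse law of cosines:
  cos(∠SQV) = (QS² + QV² - SV²) / (2·QS·QV)
  ∠SQV = 27.33°

Step 6: From QT = 2, QV = 6.53, TV = 5, by the inverse law of cosines:
  cos(∠TQV) = (QT² + QV² - TV²) / (2·QT·QV)
  ∠TQV = 33.93°

Step 7: From XQ = 15, XS = 22.61, QS = 11, by the inverse law of cosines:
  cos(∠QXS) = (XQ² + XS² - QS²) / (2·XQ·XS)
  ∠QXS = 24.92°

Step 8: From VB = 4, VQ = 6.53, BQ = 5, by the inverse law of cosines:
  cos(∠BVQ) = (VB² + VQ² - BQ²) / (2·VB·VQ)
  ∠BVQ = 49.87°

Step 9: From VQ = 6.53, VS = 6, QS = 11, by the inverse law of cosines:
  cos(∠QVS) = (VQ² + VS² - QS²) / (2·VQ·VS)
  ∠QVS = 122.67°

Step 10: From VQ = 6.53, VT = 5, QT = 2, by the inverse law of cosines:
  cos(∠QVT) = (VQ² + VT² - QT²) / (2·VQ·VT)
  ∠QVT = 12.9°

Step 11: From TQ = 2, TV = 5, QV = 6.53, by the inverse law of cosines:
  cos(∠QTV) = (TQ² + TV² - QV²) / (2·TQ·TV)
  ∠QTV = 133.18°

Step 12: From BQ = 5, BV = 4, QV = 6.53, by the inverse law of cosines:
  cos(∠QBV) = (BQ² + BV² - QV²) / (2·BQ·BV)
  ∠QBV = 92.41°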